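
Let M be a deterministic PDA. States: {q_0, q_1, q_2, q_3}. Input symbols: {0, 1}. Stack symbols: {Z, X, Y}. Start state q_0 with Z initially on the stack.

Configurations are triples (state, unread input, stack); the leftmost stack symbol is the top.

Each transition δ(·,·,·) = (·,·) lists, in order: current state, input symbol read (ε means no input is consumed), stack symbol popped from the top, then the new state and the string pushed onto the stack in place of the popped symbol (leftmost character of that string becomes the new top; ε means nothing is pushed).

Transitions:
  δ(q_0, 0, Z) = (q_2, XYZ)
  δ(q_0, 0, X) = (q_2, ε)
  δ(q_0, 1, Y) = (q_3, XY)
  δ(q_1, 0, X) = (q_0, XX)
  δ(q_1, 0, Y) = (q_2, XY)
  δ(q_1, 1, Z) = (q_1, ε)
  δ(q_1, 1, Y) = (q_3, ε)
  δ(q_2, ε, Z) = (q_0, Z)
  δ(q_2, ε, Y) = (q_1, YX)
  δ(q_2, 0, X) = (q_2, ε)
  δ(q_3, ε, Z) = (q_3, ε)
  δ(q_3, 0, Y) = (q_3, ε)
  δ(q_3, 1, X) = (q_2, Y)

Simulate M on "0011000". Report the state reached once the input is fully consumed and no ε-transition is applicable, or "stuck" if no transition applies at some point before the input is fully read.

(q_0, 0011000, Z) ⊢ (q_2, 011000, XYZ) ⊢ (q_2, 11000, YZ) ⊢ (q_1, 11000, YXZ) ⊢ (q_3, 1000, XZ) ⊢ (q_2, 000, YZ) ⊢ (q_1, 000, YXZ) ⊢ (q_2, 00, XYXZ) ⊢ (q_2, 0, YXZ) ⊢ (q_1, 0, YXXZ) ⊢ (q_2, ε, XYXXZ)
All input consumed; M is in state q_2.

q_2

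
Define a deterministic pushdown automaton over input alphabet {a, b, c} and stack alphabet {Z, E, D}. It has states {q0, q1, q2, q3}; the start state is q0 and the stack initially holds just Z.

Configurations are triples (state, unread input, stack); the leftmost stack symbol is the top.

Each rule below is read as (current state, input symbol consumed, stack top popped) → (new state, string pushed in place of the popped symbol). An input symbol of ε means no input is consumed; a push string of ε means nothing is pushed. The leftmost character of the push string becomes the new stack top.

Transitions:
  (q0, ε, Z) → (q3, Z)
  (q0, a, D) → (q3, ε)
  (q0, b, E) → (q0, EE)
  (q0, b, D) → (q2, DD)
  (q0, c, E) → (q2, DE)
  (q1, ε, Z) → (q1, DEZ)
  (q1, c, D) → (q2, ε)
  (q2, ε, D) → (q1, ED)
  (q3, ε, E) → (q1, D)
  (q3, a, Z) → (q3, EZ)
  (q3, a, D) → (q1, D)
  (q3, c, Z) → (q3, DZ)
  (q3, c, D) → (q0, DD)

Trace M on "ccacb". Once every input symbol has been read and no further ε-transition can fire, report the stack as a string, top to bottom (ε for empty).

(q0, ccacb, Z) ⊢ (q3, ccacb, Z) ⊢ (q3, cacb, DZ) ⊢ (q0, acb, DDZ) ⊢ (q3, cb, DZ) ⊢ (q0, b, DDZ) ⊢ (q2, ε, DDDZ) ⊢ (q1, ε, EDDDZ)
All input consumed in state q1 with stack EDDDZ.

EDDDZ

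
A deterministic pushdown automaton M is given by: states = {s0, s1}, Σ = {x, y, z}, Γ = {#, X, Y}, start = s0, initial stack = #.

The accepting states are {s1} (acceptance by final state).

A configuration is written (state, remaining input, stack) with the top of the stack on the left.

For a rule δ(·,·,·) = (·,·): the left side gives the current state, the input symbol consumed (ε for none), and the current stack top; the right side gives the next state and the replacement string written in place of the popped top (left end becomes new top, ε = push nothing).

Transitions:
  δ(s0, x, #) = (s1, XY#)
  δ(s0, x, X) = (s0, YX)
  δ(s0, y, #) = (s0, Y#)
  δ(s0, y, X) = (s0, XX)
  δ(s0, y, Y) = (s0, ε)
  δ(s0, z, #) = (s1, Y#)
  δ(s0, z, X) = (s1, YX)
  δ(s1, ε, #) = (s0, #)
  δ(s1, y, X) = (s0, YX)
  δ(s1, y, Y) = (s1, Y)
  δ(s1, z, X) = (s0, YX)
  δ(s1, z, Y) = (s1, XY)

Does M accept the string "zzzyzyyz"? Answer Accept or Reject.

Accept

(s0, zzzyzyyz, #) ⊢ (s1, zzyzyyz, Y#) ⊢ (s1, zyzyyz, XY#) ⊢ (s0, yzyyz, YXY#) ⊢ (s0, zyyz, XY#) ⊢ (s1, yyz, YXY#) ⊢ (s1, yz, YXY#) ⊢ (s1, z, YXY#) ⊢ (s1, ε, XYXY#)
All input consumed; state s1 ∈ F.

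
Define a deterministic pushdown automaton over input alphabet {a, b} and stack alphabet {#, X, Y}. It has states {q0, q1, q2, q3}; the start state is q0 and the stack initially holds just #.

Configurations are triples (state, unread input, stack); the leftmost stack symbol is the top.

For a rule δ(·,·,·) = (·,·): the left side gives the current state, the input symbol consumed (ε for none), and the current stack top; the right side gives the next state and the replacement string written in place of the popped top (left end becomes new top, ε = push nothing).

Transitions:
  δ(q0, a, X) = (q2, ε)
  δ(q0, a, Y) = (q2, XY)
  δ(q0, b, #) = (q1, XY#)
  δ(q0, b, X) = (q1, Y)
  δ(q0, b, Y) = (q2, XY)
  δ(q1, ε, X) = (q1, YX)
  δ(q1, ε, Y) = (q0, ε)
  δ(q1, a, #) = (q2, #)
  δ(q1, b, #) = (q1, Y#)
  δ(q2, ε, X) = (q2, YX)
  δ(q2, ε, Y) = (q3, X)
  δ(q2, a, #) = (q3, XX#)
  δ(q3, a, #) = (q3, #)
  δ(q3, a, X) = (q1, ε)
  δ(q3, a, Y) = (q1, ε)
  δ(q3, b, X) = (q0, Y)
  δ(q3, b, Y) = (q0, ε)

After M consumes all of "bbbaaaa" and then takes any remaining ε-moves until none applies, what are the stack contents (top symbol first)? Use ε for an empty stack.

#

(q0, bbbaaaa, #)
  read b, top #: go to q1, push XY# → (q1, bbaaaa, XY#)
  ε-move, top X: go to q1, push YX → (q1, bbaaaa, YXY#)
  ε-move, top Y: go to q0, push ε → (q0, bbaaaa, XY#)
  read b, top X: go to q1, push Y → (q1, baaaa, YY#)
  ε-move, top Y: go to q0, push ε → (q0, baaaa, Y#)
  read b, top Y: go to q2, push XY → (q2, aaaa, XY#)
  ε-move, top X: go to q2, push YX → (q2, aaaa, YXY#)
  ε-move, top Y: go to q3, push X → (q3, aaaa, XXY#)
  read a, top X: go to q1, push ε → (q1, aaa, XY#)
  ε-move, top X: go to q1, push YX → (q1, aaa, YXY#)
  ε-move, top Y: go to q0, push ε → (q0, aaa, XY#)
  read a, top X: go to q2, push ε → (q2, aa, Y#)
  ε-move, top Y: go to q3, push X → (q3, aa, X#)
  read a, top X: go to q1, push ε → (q1, a, #)
  read a, top #: go to q2, push # → (q2, ε, #)
All input consumed in state q2 with stack #.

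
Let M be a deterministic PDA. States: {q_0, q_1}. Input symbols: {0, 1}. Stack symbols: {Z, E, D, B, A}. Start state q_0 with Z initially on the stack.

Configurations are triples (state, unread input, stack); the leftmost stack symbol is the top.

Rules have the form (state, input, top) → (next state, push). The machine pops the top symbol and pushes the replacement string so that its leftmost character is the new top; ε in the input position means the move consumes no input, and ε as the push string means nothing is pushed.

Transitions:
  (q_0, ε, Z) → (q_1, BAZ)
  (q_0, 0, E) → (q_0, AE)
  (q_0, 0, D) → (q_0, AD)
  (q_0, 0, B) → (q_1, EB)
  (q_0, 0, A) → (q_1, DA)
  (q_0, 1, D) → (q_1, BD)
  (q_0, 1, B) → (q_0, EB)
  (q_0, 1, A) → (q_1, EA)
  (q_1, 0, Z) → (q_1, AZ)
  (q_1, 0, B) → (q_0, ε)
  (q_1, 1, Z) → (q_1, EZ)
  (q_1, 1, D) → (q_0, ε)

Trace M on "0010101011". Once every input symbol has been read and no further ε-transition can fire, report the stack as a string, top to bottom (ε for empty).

EAZ

(q_0, 0010101011, Z) ⊢ (q_1, 0010101011, BAZ) ⊢ (q_0, 010101011, AZ) ⊢ (q_1, 10101011, DAZ) ⊢ (q_0, 0101011, AZ) ⊢ (q_1, 101011, DAZ) ⊢ (q_0, 01011, AZ) ⊢ (q_1, 1011, DAZ) ⊢ (q_0, 011, AZ) ⊢ (q_1, 11, DAZ) ⊢ (q_0, 1, AZ) ⊢ (q_1, ε, EAZ)
All input consumed in state q_1 with stack EAZ.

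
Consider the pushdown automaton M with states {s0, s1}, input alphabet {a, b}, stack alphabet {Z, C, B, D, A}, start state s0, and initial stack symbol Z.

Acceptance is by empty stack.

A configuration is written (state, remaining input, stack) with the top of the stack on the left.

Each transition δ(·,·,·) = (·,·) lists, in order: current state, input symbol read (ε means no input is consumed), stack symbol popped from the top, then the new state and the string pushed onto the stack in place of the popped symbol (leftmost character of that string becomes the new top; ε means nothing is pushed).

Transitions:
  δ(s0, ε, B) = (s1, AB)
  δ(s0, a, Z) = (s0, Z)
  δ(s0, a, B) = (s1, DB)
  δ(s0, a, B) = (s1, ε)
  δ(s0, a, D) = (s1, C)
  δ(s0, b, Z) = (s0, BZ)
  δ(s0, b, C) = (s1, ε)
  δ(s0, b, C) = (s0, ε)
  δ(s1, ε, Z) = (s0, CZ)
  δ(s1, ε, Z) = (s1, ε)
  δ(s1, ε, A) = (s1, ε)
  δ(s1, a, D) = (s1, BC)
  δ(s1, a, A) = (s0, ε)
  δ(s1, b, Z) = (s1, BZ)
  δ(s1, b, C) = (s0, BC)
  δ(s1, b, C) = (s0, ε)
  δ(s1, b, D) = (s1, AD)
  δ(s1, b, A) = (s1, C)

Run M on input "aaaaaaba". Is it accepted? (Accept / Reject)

One accepting computation: (s0, aaaaaaba, Z) ⊢ (s0, aaaaaba, Z) ⊢ (s0, aaaaba, Z) ⊢ (s0, aaaba, Z) ⊢ (s0, aaba, Z) ⊢ (s0, aba, Z) ⊢ (s0, ba, Z) ⊢ (s0, a, BZ) ⊢ (s1, ε, Z) ⊢ (s1, ε, ε)
All input consumed and the stack is empty.

Accept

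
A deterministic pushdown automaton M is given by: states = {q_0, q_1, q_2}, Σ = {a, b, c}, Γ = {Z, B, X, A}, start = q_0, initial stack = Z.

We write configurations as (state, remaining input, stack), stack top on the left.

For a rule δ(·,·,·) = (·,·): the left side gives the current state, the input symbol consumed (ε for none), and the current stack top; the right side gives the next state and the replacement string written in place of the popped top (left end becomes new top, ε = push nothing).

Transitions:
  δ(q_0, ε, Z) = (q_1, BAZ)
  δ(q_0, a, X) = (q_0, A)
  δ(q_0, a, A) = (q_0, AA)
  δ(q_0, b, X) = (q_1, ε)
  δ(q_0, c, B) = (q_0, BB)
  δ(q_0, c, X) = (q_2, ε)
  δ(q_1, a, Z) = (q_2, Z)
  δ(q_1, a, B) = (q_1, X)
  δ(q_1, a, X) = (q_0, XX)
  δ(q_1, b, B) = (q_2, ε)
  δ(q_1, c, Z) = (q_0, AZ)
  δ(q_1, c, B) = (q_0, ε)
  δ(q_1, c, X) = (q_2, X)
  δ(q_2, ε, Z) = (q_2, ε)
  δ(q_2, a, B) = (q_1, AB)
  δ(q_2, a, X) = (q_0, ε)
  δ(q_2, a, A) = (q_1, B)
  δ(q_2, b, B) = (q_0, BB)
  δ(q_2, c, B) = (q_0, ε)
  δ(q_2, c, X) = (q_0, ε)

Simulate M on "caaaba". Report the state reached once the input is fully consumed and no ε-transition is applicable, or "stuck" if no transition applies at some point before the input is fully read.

stuck

(q_0, caaaba, Z)
  ε-move, top Z: go to q_1, push BAZ → (q_1, caaaba, BAZ)
  read c, top B: go to q_0, push ε → (q_0, aaaba, AZ)
  read a, top A: go to q_0, push AA → (q_0, aaba, AAZ)
  read a, top A: go to q_0, push AA → (q_0, aba, AAAZ)
  read a, top A: go to q_0, push AA → (q_0, ba, AAAAZ)
No transition for (q_0, b, top A); M blocks with input ba remaining.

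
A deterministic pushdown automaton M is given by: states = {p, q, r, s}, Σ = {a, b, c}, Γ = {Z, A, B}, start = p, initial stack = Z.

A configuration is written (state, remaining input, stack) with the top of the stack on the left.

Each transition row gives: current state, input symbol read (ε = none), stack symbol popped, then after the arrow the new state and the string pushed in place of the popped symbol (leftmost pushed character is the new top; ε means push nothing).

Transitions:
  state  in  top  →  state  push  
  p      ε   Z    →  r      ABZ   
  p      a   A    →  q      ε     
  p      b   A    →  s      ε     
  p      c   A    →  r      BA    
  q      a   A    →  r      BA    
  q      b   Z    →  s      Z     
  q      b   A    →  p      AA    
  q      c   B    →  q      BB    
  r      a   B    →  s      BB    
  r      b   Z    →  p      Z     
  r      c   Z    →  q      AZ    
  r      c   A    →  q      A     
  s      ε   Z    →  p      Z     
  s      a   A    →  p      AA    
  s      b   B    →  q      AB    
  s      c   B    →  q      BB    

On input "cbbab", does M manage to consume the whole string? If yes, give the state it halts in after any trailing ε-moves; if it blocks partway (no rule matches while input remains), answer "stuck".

s

(p, cbbab, Z) ⊢ (r, cbbab, ABZ) ⊢ (q, bbab, ABZ) ⊢ (p, bab, AABZ) ⊢ (s, ab, ABZ) ⊢ (p, b, AABZ) ⊢ (s, ε, ABZ)
All input consumed; M is in state s.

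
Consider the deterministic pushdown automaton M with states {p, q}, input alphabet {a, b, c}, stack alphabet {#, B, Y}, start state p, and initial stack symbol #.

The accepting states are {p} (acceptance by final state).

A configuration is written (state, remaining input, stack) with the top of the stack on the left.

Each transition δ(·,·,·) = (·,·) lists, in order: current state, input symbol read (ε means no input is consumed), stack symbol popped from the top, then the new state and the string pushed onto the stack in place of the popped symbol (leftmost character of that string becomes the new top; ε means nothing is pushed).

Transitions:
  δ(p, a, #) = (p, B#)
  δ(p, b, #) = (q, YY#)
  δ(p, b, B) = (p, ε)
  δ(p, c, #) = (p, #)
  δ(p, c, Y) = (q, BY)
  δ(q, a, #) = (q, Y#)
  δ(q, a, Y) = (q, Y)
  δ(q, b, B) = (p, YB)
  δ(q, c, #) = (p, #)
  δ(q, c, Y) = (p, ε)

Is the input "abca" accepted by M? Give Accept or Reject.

Accept

(p, abca, #)
  read a, top #: go to p, push B# → (p, bca, B#)
  read b, top B: go to p, push ε → (p, ca, #)
  read c, top #: go to p, push # → (p, a, #)
  read a, top #: go to p, push B# → (p, ε, B#)
All input consumed; state p ∈ F.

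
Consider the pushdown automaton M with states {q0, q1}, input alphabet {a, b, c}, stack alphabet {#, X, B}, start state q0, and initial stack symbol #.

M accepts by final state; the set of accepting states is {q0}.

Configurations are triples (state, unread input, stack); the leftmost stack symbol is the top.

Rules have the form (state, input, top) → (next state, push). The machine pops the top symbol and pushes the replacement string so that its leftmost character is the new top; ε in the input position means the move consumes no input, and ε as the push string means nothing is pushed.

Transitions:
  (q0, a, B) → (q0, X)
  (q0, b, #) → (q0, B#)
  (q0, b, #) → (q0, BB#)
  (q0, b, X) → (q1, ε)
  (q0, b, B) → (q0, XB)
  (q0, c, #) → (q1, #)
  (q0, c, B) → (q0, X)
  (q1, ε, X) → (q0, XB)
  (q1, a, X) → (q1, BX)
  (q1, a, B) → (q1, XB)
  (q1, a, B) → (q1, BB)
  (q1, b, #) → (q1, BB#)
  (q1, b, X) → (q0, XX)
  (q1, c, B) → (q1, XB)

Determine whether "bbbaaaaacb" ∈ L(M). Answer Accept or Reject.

One accepting computation: (q0, bbbaaaaacb, #) ⊢ (q0, bbaaaaacb, B#) ⊢ (q0, baaaaacb, XB#) ⊢ (q1, aaaaacb, B#) ⊢ (q1, aaaacb, XB#) ⊢ (q1, aaacb, BXB#) ⊢ (q1, aacb, XBXB#) ⊢ (q1, acb, BXBXB#) ⊢ (q1, cb, BBXBXB#) ⊢ (q1, b, XBBXBXB#) ⊢ (q0, ε, XXBBXBXB#)
All input consumed and state q0 ∈ F.

Accept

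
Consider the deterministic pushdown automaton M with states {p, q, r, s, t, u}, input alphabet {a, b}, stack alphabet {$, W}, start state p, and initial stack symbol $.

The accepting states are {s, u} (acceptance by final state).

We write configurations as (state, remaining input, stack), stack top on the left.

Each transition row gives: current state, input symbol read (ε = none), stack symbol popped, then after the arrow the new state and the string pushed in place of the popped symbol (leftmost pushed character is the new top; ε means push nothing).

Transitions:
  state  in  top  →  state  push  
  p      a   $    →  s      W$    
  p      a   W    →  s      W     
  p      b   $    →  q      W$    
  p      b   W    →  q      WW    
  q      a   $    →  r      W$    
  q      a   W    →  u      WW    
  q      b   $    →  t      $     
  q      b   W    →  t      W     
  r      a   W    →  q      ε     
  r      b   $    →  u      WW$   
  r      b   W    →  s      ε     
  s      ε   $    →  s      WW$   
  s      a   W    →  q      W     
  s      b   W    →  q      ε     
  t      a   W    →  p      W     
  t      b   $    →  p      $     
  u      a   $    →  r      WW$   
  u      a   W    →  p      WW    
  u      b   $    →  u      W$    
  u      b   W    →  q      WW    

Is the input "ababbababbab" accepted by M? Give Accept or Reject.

Reject

(p, ababbababbab, $) ⊢ (s, babbababbab, W$) ⊢ (q, abbababbab, $) ⊢ (r, bbababbab, W$) ⊢ (s, bababbab, $) ⊢ (s, bababbab, WW$) ⊢ (q, ababbab, W$) ⊢ (u, babbab, WW$) ⊢ (q, abbab, WWW$) ⊢ (u, bbab, WWWW$) ⊢ (q, bab, WWWWW$) ⊢ (t, ab, WWWWW$) ⊢ (p, b, WWWWW$) ⊢ (q, ε, WWWWWW$)
All input consumed; state q ∉ F and no further ε-move applies.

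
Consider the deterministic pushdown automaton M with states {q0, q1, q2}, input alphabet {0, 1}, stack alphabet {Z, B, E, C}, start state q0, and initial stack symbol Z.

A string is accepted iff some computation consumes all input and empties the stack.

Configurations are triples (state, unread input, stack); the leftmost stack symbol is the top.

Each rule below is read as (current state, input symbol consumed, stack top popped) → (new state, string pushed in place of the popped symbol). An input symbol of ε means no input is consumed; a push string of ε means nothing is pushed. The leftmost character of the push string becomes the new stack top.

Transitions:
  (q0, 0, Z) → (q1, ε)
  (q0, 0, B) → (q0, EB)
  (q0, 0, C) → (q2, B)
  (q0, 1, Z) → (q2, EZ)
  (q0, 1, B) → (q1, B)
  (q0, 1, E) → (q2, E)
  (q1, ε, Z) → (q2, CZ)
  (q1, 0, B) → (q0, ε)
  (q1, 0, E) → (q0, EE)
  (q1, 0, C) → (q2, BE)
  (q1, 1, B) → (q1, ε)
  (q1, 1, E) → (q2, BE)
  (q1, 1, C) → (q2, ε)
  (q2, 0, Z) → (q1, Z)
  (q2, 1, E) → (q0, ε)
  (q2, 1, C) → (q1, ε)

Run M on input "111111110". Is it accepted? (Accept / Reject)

(q0, 111111110, Z) ⊢ (q2, 11111110, EZ) ⊢ (q0, 1111110, Z) ⊢ (q2, 111110, EZ) ⊢ (q0, 11110, Z) ⊢ (q2, 1110, EZ) ⊢ (q0, 110, Z) ⊢ (q2, 10, EZ) ⊢ (q0, 0, Z) ⊢ (q1, ε, ε)
All input consumed and the stack is empty.

Accept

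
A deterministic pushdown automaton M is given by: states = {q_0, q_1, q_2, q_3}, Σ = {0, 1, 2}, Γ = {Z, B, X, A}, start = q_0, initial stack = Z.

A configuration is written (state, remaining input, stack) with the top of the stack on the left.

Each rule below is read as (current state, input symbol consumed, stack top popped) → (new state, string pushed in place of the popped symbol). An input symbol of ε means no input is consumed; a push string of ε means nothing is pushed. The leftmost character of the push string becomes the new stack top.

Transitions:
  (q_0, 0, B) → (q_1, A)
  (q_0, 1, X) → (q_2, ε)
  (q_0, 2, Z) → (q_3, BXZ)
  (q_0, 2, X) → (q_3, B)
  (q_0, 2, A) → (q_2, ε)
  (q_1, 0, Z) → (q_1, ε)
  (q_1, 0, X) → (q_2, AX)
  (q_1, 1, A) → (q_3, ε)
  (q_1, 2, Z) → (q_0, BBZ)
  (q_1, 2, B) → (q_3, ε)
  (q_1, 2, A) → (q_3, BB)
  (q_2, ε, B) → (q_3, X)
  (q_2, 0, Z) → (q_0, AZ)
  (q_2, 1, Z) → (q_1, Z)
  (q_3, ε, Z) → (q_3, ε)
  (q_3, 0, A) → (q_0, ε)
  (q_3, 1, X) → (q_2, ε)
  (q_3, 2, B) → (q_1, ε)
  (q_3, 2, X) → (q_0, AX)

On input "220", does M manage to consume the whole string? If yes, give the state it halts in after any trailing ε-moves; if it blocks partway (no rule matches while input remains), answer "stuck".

q_2

(q_0, 220, Z)
  read 2, top Z: go to q_3, push BXZ → (q_3, 20, BXZ)
  read 2, top B: go to q_1, push ε → (q_1, 0, XZ)
  read 0, top X: go to q_2, push AX → (q_2, ε, AXZ)
All input consumed; M is in state q_2.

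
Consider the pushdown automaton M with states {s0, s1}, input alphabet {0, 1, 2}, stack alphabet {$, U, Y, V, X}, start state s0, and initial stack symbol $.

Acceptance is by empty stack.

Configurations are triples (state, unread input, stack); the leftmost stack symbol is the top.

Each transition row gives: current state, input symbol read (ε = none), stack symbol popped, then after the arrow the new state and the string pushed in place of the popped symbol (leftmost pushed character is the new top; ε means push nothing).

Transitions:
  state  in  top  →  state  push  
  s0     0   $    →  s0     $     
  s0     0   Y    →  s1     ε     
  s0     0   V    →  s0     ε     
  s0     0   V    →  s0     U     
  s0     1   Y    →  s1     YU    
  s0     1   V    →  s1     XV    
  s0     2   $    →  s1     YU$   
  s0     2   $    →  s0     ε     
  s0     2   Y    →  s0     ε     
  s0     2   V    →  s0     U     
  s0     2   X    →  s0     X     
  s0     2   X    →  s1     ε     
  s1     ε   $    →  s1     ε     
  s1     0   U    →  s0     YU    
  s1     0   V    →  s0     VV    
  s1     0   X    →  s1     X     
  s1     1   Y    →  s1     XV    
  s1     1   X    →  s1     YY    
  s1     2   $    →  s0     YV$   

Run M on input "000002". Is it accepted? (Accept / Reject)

One accepting computation: (s0, 000002, $) ⊢ (s0, 00002, $) ⊢ (s0, 0002, $) ⊢ (s0, 002, $) ⊢ (s0, 02, $) ⊢ (s0, 2, $) ⊢ (s0, ε, ε)
All input consumed and the stack is empty.

Accept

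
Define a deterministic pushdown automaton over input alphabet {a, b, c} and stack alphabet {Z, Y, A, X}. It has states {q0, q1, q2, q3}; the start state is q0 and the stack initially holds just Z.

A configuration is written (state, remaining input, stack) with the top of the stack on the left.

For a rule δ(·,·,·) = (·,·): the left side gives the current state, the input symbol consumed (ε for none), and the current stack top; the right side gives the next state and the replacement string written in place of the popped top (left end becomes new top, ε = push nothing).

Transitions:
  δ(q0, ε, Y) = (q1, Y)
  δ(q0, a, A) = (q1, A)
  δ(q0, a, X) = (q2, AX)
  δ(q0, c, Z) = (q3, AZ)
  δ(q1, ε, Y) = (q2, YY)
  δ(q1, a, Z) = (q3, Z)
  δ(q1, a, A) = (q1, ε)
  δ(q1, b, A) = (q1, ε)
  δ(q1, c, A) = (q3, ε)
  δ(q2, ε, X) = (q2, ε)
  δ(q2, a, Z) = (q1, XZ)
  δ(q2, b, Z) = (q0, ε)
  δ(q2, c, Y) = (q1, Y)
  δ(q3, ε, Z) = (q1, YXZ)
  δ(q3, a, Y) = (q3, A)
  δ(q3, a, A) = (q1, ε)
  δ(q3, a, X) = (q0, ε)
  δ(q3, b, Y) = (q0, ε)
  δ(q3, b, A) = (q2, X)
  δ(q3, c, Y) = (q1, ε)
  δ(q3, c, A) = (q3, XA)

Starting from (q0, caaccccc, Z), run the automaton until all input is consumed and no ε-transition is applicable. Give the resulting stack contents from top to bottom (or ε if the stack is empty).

YYYYYYYXZ

(q0, caaccccc, Z) ⊢ (q3, aaccccc, AZ) ⊢ (q1, accccc, Z) ⊢ (q3, ccccc, Z) ⊢ (q1, ccccc, YXZ) ⊢ (q2, ccccc, YYXZ) ⊢ (q1, cccc, YYXZ) ⊢ (q2, cccc, YYYXZ) ⊢ (q1, ccc, YYYXZ) ⊢ (q2, ccc, YYYYXZ) ⊢ (q1, cc, YYYYXZ) ⊢ (q2, cc, YYYYYXZ) ⊢ (q1, c, YYYYYXZ) ⊢ (q2, c, YYYYYYXZ) ⊢ (q1, ε, YYYYYYXZ) ⊢ (q2, ε, YYYYYYYXZ)
All input consumed in state q2 with stack YYYYYYYXZ.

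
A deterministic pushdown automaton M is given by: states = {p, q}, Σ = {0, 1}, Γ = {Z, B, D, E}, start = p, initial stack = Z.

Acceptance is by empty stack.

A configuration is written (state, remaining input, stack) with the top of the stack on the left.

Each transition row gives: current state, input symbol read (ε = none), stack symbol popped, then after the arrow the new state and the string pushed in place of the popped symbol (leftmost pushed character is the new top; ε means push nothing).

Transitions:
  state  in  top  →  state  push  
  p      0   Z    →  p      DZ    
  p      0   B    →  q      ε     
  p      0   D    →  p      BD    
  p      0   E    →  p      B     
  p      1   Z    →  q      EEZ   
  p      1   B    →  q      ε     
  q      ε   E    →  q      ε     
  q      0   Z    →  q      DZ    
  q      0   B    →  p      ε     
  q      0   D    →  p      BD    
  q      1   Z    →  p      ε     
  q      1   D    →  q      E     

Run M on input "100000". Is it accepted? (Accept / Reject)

(p, 100000, Z) ⊢ (q, 00000, EEZ) ⊢ (q, 00000, EZ) ⊢ (q, 00000, Z) ⊢ (q, 0000, DZ) ⊢ (p, 000, BDZ) ⊢ (q, 00, DZ) ⊢ (p, 0, BDZ) ⊢ (q, ε, DZ)
All input consumed; stack is DZ, not empty, and no further ε-move applies.

Reject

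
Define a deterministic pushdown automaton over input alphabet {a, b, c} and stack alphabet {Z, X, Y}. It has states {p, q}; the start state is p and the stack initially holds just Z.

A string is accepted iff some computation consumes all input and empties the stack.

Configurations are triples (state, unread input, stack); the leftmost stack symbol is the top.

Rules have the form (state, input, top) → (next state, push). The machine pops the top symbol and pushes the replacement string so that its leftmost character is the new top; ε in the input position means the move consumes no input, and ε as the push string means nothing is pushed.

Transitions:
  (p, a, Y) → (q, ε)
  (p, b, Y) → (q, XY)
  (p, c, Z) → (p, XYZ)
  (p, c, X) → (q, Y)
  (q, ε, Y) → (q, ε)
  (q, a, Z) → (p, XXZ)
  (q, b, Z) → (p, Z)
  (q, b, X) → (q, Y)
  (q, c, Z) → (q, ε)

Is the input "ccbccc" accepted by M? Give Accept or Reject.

(p, ccbccc, Z) ⊢ (p, cbccc, XYZ) ⊢ (q, bccc, YYZ) ⊢ (q, bccc, YZ) ⊢ (q, bccc, Z) ⊢ (p, ccc, Z) ⊢ (p, cc, XYZ) ⊢ (q, c, YYZ) ⊢ (q, c, YZ) ⊢ (q, c, Z) ⊢ (q, ε, ε)
All input consumed and the stack is empty.

Accept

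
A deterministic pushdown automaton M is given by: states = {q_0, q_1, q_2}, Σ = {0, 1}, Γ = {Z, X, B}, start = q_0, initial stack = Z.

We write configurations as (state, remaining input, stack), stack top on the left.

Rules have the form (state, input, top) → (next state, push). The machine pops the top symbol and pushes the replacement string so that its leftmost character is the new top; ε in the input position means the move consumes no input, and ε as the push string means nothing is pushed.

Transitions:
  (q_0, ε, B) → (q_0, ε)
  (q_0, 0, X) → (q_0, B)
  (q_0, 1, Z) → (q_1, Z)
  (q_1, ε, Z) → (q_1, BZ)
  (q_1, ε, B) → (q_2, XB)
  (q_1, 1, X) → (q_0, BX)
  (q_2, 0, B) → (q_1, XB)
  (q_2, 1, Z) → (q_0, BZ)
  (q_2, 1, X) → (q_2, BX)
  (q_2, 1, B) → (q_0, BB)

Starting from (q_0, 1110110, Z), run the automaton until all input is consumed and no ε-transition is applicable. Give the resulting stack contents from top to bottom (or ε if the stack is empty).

(q_0, 1110110, Z)
  read 1, top Z: go to q_1, push Z → (q_1, 110110, Z)
  ε-move, top Z: go to q_1, push BZ → (q_1, 110110, BZ)
  ε-move, top B: go to q_2, push XB → (q_2, 110110, XBZ)
  read 1, top X: go to q_2, push BX → (q_2, 10110, BXBZ)
  read 1, top B: go to q_0, push BB → (q_0, 0110, BBXBZ)
  ε-move, top B: go to q_0, push ε → (q_0, 0110, BXBZ)
  ε-move, top B: go to q_0, push ε → (q_0, 0110, XBZ)
  read 0, top X: go to q_0, push B → (q_0, 110, BBZ)
  ε-move, top B: go to q_0, push ε → (q_0, 110, BZ)
  ε-move, top B: go to q_0, push ε → (q_0, 110, Z)
  read 1, top Z: go to q_1, push Z → (q_1, 10, Z)
  ε-move, top Z: go to q_1, push BZ → (q_1, 10, BZ)
  ε-move, top B: go to q_2, push XB → (q_2, 10, XBZ)
  read 1, top X: go to q_2, push BX → (q_2, 0, BXBZ)
  read 0, top B: go to q_1, push XB → (q_1, ε, XBXBZ)
All input consumed in state q_1 with stack XBXBZ.

XBXBZ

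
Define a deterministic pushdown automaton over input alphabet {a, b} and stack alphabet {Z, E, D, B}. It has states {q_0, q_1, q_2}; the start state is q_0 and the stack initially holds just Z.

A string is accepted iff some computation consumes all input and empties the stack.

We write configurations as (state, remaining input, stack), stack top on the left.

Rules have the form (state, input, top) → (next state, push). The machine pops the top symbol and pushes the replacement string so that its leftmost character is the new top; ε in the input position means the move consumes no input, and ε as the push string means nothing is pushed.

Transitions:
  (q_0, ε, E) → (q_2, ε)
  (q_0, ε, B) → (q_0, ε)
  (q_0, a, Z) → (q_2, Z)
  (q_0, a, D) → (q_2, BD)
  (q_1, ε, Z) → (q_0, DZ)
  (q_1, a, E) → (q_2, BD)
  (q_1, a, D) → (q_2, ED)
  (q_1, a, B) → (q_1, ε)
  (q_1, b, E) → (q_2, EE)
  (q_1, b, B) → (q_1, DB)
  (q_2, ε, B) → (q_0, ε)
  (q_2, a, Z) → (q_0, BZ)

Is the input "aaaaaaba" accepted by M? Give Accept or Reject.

Reject

(q_0, aaaaaaba, Z)
  read a, top Z: go to q_2, push Z → (q_2, aaaaaba, Z)
  read a, top Z: go to q_0, push BZ → (q_0, aaaaba, BZ)
  ε-move, top B: go to q_0, push ε → (q_0, aaaaba, Z)
  read a, top Z: go to q_2, push Z → (q_2, aaaba, Z)
  read a, top Z: go to q_0, push BZ → (q_0, aaba, BZ)
  ε-move, top B: go to q_0, push ε → (q_0, aaba, Z)
  read a, top Z: go to q_2, push Z → (q_2, aba, Z)
  read a, top Z: go to q_0, push BZ → (q_0, ba, BZ)
  ε-move, top B: go to q_0, push ε → (q_0, ba, Z)
No transition applies at (q_0, ba, Z); input not fully consumed.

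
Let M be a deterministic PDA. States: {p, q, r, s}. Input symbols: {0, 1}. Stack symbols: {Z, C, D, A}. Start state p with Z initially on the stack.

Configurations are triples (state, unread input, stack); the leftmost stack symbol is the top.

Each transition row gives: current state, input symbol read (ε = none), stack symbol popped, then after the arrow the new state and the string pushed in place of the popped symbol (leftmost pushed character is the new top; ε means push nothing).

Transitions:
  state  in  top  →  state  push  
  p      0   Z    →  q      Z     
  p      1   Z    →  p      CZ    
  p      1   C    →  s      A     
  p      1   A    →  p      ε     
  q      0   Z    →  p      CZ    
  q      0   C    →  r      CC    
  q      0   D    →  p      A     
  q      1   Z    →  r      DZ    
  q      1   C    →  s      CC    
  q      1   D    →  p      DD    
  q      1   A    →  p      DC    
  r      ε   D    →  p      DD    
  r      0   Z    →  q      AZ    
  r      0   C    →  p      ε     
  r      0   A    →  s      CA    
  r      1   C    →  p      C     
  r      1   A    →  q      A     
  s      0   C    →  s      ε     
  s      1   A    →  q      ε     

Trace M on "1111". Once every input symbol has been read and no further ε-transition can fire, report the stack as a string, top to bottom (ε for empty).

DDZ

(p, 1111, Z)
  read 1, top Z: go to p, push CZ → (p, 111, CZ)
  read 1, top C: go to s, push A → (s, 11, AZ)
  read 1, top A: go to q, push ε → (q, 1, Z)
  read 1, top Z: go to r, push DZ → (r, ε, DZ)
  ε-move, top D: go to p, push DD → (p, ε, DDZ)
All input consumed in state p with stack DDZ.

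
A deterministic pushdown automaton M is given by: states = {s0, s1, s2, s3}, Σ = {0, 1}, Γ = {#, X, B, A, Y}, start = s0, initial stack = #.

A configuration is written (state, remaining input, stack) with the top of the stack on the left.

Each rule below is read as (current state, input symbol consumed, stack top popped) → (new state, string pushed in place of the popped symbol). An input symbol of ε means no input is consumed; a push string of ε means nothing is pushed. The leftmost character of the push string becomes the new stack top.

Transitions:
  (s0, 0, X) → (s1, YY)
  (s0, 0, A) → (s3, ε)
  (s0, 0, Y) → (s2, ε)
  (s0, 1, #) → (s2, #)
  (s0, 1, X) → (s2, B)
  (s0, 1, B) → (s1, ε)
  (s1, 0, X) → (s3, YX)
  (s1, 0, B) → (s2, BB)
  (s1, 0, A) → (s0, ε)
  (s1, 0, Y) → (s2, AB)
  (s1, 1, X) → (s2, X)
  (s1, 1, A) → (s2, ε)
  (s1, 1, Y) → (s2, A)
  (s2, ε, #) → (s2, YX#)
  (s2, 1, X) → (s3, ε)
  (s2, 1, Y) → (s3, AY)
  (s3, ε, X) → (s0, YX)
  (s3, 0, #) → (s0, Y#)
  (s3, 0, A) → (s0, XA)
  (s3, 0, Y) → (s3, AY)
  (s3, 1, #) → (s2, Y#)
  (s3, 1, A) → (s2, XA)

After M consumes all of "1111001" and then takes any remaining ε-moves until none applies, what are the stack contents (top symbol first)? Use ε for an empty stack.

(s0, 1111001, #) ⊢ (s2, 111001, #) ⊢ (s2, 111001, YX#) ⊢ (s3, 11001, AYX#) ⊢ (s2, 1001, XAYX#) ⊢ (s3, 001, AYX#) ⊢ (s0, 01, XAYX#) ⊢ (s1, 1, YYAYX#) ⊢ (s2, ε, AYAYX#)
All input consumed in state s2 with stack AYAYX#.

AYAYX#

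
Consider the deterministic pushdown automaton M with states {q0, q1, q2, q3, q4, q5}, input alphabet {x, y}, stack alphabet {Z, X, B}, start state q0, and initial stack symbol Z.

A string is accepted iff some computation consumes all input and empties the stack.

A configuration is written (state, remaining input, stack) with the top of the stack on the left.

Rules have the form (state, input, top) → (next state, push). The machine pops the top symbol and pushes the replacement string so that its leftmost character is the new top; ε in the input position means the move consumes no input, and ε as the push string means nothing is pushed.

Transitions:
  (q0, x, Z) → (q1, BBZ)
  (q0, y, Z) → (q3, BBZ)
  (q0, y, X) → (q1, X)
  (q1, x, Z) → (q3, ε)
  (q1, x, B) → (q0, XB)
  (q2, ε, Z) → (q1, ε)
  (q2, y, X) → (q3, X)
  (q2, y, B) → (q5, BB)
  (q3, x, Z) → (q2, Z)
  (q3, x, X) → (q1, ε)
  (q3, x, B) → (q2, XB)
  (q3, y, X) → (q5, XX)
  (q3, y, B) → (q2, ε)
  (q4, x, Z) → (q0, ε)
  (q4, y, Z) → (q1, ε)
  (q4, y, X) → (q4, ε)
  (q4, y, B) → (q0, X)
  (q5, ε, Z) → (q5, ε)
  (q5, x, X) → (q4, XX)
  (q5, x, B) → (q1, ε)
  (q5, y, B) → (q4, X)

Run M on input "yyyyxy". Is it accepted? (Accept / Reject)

Reject

(q0, yyyyxy, Z) ⊢ (q3, yyyxy, BBZ) ⊢ (q2, yyxy, BZ) ⊢ (q5, yxy, BBZ) ⊢ (q4, xy, XBZ)
No transition applies at (q4, xy, XBZ); input not fully consumed.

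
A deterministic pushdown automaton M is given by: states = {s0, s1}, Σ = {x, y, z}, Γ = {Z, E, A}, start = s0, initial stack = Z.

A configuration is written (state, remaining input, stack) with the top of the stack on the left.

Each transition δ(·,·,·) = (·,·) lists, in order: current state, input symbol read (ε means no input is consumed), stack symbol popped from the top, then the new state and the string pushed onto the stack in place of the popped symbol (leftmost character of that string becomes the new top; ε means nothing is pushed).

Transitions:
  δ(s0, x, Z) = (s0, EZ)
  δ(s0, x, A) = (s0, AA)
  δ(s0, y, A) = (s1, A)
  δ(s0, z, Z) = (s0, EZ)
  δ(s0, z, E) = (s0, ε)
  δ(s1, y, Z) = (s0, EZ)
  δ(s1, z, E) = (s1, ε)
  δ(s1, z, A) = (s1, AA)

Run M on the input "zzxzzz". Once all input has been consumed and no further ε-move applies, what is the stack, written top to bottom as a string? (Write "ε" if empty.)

(s0, zzxzzz, Z) ⊢ (s0, zxzzz, EZ) ⊢ (s0, xzzz, Z) ⊢ (s0, zzz, EZ) ⊢ (s0, zz, Z) ⊢ (s0, z, EZ) ⊢ (s0, ε, Z)
All input consumed in state s0 with stack Z.

Z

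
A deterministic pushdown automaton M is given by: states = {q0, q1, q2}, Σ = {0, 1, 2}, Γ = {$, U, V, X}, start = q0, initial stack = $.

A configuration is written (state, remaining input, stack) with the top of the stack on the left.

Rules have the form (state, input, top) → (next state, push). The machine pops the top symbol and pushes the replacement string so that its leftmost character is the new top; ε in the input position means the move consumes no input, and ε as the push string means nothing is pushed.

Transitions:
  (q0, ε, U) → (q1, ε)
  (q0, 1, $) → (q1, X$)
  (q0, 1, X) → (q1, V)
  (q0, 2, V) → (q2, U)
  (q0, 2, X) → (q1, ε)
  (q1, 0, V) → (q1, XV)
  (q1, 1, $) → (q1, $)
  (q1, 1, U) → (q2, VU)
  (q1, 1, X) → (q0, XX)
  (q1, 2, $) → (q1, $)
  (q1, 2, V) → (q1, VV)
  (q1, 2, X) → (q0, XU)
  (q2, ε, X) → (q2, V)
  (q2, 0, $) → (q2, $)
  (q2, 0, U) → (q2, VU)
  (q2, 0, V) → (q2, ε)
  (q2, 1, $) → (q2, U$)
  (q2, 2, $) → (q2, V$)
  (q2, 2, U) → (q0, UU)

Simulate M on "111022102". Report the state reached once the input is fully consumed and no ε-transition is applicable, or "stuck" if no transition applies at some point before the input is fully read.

q1

(q0, 111022102, $)
  read 1, top $: go to q1, push X$ → (q1, 11022102, X$)
  read 1, top X: go to q0, push XX → (q0, 1022102, XX$)
  read 1, top X: go to q1, push V → (q1, 022102, VX$)
  read 0, top V: go to q1, push XV → (q1, 22102, XVX$)
  read 2, top X: go to q0, push XU → (q0, 2102, XUVX$)
  read 2, top X: go to q1, push ε → (q1, 102, UVX$)
  read 1, top U: go to q2, push VU → (q2, 02, VUVX$)
  read 0, top V: go to q2, push ε → (q2, 2, UVX$)
  read 2, top U: go to q0, push UU → (q0, ε, UUVX$)
  ε-move, top U: go to q1, push ε → (q1, ε, UVX$)
All input consumed; M is in state q1.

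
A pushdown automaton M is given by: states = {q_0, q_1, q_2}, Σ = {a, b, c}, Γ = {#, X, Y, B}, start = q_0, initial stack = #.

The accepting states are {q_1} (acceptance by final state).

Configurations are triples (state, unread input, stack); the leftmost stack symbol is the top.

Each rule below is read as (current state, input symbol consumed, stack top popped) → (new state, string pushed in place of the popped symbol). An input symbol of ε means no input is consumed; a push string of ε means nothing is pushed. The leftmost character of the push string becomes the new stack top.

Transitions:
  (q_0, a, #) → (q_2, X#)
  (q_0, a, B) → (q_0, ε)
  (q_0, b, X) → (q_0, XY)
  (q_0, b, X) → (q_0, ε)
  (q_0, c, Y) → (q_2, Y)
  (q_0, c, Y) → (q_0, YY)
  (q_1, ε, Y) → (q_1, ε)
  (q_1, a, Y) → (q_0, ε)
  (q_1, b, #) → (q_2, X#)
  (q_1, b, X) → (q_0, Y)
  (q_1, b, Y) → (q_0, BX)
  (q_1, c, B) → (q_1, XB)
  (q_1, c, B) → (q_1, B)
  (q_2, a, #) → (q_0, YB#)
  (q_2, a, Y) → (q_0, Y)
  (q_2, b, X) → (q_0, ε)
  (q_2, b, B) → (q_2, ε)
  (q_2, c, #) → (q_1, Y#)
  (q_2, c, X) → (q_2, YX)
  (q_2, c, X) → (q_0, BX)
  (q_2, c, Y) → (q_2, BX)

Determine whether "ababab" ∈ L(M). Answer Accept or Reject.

No computation consumes all input and reaches a final state.

Reject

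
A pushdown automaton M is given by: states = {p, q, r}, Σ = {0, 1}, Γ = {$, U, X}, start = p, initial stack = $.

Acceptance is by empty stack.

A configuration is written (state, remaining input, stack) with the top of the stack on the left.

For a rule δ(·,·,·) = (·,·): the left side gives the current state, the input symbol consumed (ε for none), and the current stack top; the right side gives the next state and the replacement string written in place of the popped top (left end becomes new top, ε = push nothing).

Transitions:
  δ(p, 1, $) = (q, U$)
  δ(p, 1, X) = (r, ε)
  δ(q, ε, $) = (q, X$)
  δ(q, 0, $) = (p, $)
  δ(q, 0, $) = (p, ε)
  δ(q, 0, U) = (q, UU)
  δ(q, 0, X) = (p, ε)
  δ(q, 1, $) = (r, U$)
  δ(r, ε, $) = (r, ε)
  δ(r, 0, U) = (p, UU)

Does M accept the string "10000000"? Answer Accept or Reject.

Reject

No computation consumes all input and empties the stack.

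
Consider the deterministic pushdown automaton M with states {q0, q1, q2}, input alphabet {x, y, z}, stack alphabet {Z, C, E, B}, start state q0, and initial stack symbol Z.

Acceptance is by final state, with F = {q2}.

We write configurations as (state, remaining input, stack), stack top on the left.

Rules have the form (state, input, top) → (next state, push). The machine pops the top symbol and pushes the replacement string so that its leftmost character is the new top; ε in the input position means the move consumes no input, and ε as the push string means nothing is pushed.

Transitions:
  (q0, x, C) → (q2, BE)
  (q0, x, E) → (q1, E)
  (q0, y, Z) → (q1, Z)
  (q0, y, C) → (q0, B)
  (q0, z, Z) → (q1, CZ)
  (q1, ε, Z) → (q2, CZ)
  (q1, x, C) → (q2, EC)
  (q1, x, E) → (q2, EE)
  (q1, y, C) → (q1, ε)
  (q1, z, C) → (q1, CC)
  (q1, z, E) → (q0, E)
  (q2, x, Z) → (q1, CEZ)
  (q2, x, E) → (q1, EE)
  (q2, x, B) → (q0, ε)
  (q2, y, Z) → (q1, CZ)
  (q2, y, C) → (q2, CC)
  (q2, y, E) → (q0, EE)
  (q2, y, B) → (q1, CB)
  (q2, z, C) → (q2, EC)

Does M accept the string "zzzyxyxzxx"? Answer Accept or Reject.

(q0, zzzyxyxzxx, Z)
  read z, top Z: go to q1, push CZ → (q1, zzyxyxzxx, CZ)
  read z, top C: go to q1, push CC → (q1, zyxyxzxx, CCZ)
  read z, top C: go to q1, push CC → (q1, yxyxzxx, CCCZ)
  read y, top C: go to q1, push ε → (q1, xyxzxx, CCZ)
  read x, top C: go to q2, push EC → (q2, yxzxx, ECCZ)
  read y, top E: go to q0, push EE → (q0, xzxx, EECCZ)
  read x, top E: go to q1, push E → (q1, zxx, EECCZ)
  read z, top E: go to q0, push E → (q0, xx, EECCZ)
  read x, top E: go to q1, push E → (q1, x, EECCZ)
  read x, top E: go to q2, push EE → (q2, ε, EEECCZ)
All input consumed; state q2 ∈ F.

Accept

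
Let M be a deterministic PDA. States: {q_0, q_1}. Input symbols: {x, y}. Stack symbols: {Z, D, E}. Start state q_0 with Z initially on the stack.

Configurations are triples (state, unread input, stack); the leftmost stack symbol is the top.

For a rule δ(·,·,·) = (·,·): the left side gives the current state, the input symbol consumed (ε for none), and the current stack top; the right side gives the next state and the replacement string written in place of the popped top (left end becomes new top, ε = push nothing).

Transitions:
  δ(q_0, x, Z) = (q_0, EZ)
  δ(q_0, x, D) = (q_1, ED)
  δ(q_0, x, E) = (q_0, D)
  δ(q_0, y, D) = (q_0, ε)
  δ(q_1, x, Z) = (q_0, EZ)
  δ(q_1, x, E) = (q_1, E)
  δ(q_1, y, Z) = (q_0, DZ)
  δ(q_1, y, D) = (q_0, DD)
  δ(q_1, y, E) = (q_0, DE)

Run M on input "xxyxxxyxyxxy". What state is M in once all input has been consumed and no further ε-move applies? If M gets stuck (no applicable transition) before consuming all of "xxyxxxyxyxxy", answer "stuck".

q_0

(q_0, xxyxxxyxyxxy, Z)
  read x, top Z: go to q_0, push EZ → (q_0, xyxxxyxyxxy, EZ)
  read x, top E: go to q_0, push D → (q_0, yxxxyxyxxy, DZ)
  read y, top D: go to q_0, push ε → (q_0, xxxyxyxxy, Z)
  read x, top Z: go to q_0, push EZ → (q_0, xxyxyxxy, EZ)
  read x, top E: go to q_0, push D → (q_0, xyxyxxy, DZ)
  read x, top D: go to q_1, push ED → (q_1, yxyxxy, EDZ)
  read y, top E: go to q_0, push DE → (q_0, xyxxy, DEDZ)
  read x, top D: go to q_1, push ED → (q_1, yxxy, EDEDZ)
  read y, top E: go to q_0, push DE → (q_0, xxy, DEDEDZ)
  read x, top D: go to q_1, push ED → (q_1, xy, EDEDEDZ)
  read x, top E: go to q_1, push E → (q_1, y, EDEDEDZ)
  read y, top E: go to q_0, push DE → (q_0, ε, DEDEDEDZ)
All input consumed; M is in state q_0.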